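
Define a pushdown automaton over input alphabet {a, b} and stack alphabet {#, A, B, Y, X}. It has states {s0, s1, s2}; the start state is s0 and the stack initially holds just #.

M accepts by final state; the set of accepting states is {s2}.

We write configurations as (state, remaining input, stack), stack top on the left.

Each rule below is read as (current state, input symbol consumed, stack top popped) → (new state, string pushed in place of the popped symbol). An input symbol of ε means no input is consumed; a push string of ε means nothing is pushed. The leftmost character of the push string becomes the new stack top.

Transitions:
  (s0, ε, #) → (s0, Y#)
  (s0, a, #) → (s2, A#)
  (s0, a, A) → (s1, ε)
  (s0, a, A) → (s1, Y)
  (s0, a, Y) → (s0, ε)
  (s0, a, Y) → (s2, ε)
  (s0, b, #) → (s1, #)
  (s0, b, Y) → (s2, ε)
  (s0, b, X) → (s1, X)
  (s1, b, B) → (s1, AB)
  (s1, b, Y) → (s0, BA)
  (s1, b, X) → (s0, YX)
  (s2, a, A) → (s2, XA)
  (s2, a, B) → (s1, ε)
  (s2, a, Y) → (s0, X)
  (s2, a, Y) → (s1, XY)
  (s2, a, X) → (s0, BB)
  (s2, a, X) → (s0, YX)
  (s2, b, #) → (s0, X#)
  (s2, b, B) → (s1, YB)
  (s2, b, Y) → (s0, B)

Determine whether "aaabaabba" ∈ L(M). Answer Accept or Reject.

One accepting computation: (s0, aaabaabba, #) ⊢ (s2, aabaabba, A#) ⊢ (s2, abaabba, XA#) ⊢ (s0, baabba, YXA#) ⊢ (s2, aabba, XA#) ⊢ (s0, abba, YXA#) ⊢ (s0, bba, XA#) ⊢ (s1, ba, XA#) ⊢ (s0, a, YXA#) ⊢ (s2, ε, XA#)
All input consumed and state s2 ∈ F.

Accept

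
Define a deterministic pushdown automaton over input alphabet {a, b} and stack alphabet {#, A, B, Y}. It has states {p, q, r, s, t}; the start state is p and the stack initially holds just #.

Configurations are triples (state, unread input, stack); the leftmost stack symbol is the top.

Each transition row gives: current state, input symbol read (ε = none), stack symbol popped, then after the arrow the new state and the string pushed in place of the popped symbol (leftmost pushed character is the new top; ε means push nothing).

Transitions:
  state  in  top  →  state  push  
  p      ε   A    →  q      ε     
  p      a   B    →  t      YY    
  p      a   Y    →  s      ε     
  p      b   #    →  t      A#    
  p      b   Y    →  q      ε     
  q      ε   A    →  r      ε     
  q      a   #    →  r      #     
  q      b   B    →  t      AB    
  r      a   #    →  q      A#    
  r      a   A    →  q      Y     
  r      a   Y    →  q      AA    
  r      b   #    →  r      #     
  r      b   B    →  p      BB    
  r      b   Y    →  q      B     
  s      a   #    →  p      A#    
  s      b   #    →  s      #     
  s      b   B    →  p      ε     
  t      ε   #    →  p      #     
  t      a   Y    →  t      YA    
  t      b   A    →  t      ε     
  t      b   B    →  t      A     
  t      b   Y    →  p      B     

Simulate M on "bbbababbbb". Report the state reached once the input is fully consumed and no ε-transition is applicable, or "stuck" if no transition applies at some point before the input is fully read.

stuck

(p, bbbababbbb, #)
  read b, top #: go to t, push A# → (t, bbababbbb, A#)
  read b, top A: go to t, push ε → (t, bababbbb, #)
  ε-move, top #: go to p, push # → (p, bababbbb, #)
  read b, top #: go to t, push A# → (t, ababbbb, A#)
No transition for (t, a, top A); M blocks with input ababbbb remaining.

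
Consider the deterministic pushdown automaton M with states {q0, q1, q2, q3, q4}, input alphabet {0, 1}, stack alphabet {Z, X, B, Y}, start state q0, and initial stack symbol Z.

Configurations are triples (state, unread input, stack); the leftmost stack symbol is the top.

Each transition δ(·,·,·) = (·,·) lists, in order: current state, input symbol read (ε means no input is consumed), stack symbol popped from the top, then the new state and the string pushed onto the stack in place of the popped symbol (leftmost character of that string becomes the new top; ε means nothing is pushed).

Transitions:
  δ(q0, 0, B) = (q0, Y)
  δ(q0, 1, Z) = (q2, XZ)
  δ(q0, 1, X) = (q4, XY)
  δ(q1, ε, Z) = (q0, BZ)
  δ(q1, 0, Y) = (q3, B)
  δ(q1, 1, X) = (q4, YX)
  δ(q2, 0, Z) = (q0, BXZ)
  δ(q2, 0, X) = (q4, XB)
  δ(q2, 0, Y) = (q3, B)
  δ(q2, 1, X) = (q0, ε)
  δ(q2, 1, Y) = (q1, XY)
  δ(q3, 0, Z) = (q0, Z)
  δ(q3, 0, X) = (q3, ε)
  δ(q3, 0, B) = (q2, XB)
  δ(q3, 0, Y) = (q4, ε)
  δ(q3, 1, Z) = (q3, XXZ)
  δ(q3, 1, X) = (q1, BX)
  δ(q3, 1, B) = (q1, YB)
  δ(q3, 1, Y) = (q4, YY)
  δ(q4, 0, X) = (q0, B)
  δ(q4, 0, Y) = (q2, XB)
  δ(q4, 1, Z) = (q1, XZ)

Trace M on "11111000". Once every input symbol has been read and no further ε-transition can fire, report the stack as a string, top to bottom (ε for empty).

YBZ

(q0, 11111000, Z) ⊢ (q2, 1111000, XZ) ⊢ (q0, 111000, Z) ⊢ (q2, 11000, XZ) ⊢ (q0, 1000, Z) ⊢ (q2, 000, XZ) ⊢ (q4, 00, XBZ) ⊢ (q0, 0, BBZ) ⊢ (q0, ε, YBZ)
All input consumed in state q0 with stack YBZ.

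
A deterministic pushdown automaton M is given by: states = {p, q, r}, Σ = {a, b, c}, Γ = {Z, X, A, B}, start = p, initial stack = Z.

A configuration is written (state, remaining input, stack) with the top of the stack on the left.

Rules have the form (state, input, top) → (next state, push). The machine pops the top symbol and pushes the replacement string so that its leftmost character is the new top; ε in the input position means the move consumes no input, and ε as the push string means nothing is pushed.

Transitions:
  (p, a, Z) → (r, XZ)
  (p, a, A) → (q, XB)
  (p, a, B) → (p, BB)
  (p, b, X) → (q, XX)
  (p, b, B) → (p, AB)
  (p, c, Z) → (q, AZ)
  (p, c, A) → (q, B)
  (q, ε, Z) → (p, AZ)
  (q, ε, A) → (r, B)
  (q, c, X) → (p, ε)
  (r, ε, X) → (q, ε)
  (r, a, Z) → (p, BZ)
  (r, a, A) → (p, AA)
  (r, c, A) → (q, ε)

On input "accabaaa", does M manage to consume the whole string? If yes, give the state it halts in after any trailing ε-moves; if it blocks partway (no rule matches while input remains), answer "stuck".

(p, accabaaa, Z) ⊢ (r, ccabaaa, XZ) ⊢ (q, ccabaaa, Z) ⊢ (p, ccabaaa, AZ) ⊢ (q, cabaaa, BZ)
No transition for (q, c, top B); M blocks with input cabaaa remaining.

stuck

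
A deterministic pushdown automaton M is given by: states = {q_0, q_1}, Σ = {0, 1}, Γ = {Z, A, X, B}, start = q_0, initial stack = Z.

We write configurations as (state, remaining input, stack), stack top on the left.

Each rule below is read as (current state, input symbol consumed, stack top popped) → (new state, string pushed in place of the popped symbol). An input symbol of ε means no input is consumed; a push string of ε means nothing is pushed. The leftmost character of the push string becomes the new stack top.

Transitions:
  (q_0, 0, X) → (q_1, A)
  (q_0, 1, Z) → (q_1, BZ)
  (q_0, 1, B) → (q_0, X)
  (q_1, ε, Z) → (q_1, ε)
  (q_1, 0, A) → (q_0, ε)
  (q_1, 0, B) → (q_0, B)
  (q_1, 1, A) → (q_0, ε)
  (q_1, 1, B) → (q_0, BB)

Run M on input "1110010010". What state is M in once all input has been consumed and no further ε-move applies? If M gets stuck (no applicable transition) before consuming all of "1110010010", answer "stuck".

(q_0, 1110010010, Z) ⊢ (q_1, 110010010, BZ) ⊢ (q_0, 10010010, BBZ) ⊢ (q_0, 0010010, XBZ) ⊢ (q_1, 010010, ABZ) ⊢ (q_0, 10010, BZ) ⊢ (q_0, 0010, XZ) ⊢ (q_1, 010, AZ) ⊢ (q_0, 10, Z) ⊢ (q_1, 0, BZ) ⊢ (q_0, ε, BZ)
All input consumed; M is in state q_0.

q_0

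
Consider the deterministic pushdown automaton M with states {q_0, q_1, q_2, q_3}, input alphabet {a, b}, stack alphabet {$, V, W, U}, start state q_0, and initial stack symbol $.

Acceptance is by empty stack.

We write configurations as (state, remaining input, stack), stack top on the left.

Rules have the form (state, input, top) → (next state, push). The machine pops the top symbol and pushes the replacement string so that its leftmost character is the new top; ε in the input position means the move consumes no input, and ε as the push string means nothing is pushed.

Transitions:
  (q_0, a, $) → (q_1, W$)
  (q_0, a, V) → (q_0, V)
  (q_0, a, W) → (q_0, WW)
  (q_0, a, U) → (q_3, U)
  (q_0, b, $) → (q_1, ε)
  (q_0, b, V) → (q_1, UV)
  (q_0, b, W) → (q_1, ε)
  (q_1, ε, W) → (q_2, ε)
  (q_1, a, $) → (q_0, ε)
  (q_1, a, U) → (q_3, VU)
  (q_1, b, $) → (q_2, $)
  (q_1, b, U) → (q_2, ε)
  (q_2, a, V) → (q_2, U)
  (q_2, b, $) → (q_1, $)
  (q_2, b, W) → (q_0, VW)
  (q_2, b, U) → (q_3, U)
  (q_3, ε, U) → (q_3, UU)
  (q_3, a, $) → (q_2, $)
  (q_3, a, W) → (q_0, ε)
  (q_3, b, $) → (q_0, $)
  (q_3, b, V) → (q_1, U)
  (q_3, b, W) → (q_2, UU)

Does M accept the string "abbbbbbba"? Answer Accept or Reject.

Accept

(q_0, abbbbbbba, $)
  read a, top $: go to q_1, push W$ → (q_1, bbbbbbba, W$)
  ε-move, top W: go to q_2, push ε → (q_2, bbbbbbba, $)
  read b, top $: go to q_1, push $ → (q_1, bbbbbba, $)
  read b, top $: go to q_2, push $ → (q_2, bbbbba, $)
  read b, top $: go to q_1, push $ → (q_1, bbbba, $)
  read b, top $: go to q_2, push $ → (q_2, bbba, $)
  read b, top $: go to q_1, push $ → (q_1, bba, $)
  read b, top $: go to q_2, push $ → (q_2, ba, $)
  read b, top $: go to q_1, push $ → (q_1, a, $)
  read a, top $: go to q_0, push ε → (q_0, ε, ε)
All input consumed and the stack is empty.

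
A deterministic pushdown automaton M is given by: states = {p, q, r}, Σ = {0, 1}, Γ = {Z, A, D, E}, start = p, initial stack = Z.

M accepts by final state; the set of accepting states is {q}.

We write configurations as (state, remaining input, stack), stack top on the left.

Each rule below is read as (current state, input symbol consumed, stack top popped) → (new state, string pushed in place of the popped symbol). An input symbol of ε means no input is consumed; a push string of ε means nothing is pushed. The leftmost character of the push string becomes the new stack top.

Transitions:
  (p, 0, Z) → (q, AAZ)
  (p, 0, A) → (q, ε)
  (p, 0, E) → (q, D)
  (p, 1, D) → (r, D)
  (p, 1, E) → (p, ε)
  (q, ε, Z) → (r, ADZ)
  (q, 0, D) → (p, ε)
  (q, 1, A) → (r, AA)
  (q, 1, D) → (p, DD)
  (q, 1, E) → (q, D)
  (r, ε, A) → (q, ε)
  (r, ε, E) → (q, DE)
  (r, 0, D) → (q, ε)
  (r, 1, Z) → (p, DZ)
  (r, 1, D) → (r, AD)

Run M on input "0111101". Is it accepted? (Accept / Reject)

Reject

(p, 0111101, Z) ⊢ (q, 111101, AAZ) ⊢ (r, 11101, AAAZ) ⊢ (q, 11101, AAZ) ⊢ (r, 1101, AAAZ) ⊢ (q, 1101, AAZ) ⊢ (r, 101, AAAZ) ⊢ (q, 101, AAZ) ⊢ (r, 01, AAAZ) ⊢ (q, 01, AAZ)
No transition applies at (q, 01, AAZ); input not fully consumed.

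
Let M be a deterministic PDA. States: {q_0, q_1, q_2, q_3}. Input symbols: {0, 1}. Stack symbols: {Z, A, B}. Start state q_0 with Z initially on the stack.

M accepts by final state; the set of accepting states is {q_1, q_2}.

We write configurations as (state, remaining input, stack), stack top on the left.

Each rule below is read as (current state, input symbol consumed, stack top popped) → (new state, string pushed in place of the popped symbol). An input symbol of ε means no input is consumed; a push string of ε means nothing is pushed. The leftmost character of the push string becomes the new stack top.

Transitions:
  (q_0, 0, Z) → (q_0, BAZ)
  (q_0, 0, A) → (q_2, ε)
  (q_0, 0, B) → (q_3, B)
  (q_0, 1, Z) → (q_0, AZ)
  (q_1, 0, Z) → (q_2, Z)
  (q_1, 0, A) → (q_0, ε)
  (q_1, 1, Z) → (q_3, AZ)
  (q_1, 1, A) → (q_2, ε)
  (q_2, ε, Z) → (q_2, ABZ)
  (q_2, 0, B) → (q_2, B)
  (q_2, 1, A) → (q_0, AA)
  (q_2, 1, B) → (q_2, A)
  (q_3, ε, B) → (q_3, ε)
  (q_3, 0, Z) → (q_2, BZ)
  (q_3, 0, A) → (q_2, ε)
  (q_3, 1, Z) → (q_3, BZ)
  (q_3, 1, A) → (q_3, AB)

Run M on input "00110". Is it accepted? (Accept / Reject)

Accept

(q_0, 00110, Z)
  read 0, top Z: go to q_0, push BAZ → (q_0, 0110, BAZ)
  read 0, top B: go to q_3, push B → (q_3, 110, BAZ)
  ε-move, top B: go to q_3, push ε → (q_3, 110, AZ)
  read 1, top A: go to q_3, push AB → (q_3, 10, ABZ)
  read 1, top A: go to q_3, push AB → (q_3, 0, ABBZ)
  read 0, top A: go to q_2, push ε → (q_2, ε, BBZ)
All input consumed; state q_2 ∈ F.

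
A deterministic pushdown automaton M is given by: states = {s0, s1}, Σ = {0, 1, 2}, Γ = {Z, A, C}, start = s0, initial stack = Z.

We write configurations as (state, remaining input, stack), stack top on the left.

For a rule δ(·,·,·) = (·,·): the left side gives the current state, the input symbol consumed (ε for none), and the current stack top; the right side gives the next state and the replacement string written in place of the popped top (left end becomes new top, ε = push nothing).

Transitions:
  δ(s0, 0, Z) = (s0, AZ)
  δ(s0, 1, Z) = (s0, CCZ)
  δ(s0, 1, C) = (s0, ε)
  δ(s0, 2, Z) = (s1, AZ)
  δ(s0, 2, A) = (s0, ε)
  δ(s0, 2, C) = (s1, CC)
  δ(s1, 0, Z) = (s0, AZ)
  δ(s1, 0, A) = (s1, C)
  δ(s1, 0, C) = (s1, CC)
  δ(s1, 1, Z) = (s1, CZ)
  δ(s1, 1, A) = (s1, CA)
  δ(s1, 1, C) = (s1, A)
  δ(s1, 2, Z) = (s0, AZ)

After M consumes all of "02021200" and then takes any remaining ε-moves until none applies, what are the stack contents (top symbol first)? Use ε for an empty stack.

(s0, 02021200, Z)
  read 0, top Z: go to s0, push AZ → (s0, 2021200, AZ)
  read 2, top A: go to s0, push ε → (s0, 021200, Z)
  read 0, top Z: go to s0, push AZ → (s0, 21200, AZ)
  read 2, top A: go to s0, push ε → (s0, 1200, Z)
  read 1, top Z: go to s0, push CCZ → (s0, 200, CCZ)
  read 2, top C: go to s1, push CC → (s1, 00, CCCZ)
  read 0, top C: go to s1, push CC → (s1, 0, CCCCZ)
  read 0, top C: go to s1, push CC → (s1, ε, CCCCCZ)
All input consumed in state s1 with stack CCCCCZ.

CCCCCZ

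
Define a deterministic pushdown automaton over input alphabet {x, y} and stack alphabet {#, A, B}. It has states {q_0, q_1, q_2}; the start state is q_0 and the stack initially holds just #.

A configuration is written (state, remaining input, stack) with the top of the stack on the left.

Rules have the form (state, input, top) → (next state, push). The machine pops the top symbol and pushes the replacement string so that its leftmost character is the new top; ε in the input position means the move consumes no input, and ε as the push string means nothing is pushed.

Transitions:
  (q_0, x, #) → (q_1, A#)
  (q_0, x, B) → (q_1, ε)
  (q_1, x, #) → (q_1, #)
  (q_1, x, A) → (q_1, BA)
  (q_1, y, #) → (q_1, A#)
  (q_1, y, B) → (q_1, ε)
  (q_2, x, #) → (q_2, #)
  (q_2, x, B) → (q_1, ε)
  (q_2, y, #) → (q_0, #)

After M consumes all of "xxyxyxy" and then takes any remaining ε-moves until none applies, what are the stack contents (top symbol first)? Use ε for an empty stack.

A#

(q_0, xxyxyxy, #)
  read x, top #: go to q_1, push A# → (q_1, xyxyxy, A#)
  read x, top A: go to q_1, push BA → (q_1, yxyxy, BA#)
  read y, top B: go to q_1, push ε → (q_1, xyxy, A#)
  read x, top A: go to q_1, push BA → (q_1, yxy, BA#)
  read y, top B: go to q_1, push ε → (q_1, xy, A#)
  read x, top A: go to q_1, push BA → (q_1, y, BA#)
  read y, top B: go to q_1, push ε → (q_1, ε, A#)
All input consumed in state q_1 with stack A#.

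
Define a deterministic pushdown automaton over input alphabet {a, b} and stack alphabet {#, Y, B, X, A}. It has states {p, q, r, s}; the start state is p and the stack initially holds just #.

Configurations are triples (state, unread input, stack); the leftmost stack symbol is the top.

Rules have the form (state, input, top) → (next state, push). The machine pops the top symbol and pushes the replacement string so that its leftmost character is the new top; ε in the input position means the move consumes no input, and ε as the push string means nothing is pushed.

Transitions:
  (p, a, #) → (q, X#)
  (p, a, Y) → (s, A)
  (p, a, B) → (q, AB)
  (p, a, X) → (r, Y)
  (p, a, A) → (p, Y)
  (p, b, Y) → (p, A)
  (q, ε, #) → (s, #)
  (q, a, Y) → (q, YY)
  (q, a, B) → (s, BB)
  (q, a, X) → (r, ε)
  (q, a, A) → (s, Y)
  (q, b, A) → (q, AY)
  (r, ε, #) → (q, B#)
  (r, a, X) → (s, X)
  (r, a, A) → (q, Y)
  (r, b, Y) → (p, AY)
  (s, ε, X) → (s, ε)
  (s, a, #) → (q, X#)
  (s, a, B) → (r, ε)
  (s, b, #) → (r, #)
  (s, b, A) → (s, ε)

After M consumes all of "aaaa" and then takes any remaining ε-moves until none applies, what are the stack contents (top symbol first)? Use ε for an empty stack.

(p, aaaa, #) ⊢ (q, aaa, X#) ⊢ (r, aa, #) ⊢ (q, aa, B#) ⊢ (s, a, BB#) ⊢ (r, ε, B#)
All input consumed in state r with stack B#.

B#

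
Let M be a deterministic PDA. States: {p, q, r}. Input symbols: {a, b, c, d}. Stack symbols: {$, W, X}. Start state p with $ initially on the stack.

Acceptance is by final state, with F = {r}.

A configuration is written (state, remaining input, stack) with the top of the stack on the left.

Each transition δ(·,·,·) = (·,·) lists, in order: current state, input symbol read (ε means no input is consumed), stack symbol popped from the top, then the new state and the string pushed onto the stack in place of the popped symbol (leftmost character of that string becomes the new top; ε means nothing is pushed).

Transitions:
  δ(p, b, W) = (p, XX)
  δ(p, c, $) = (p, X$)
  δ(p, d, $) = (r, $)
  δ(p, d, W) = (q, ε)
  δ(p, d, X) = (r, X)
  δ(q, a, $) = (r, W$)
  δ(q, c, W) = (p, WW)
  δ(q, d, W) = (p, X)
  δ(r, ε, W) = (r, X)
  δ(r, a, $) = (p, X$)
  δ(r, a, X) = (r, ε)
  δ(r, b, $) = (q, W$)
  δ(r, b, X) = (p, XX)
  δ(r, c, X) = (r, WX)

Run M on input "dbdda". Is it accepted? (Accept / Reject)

(p, dbdda, $)
  read d, top $: go to r, push $ → (r, bdda, $)
  read b, top $: go to q, push W$ → (q, dda, W$)
  read d, top W: go to p, push X → (p, da, X$)
  read d, top X: go to r, push X → (r, a, X$)
  read a, top X: go to r, push ε → (r, ε, $)
All input consumed; state r ∈ F.

Accept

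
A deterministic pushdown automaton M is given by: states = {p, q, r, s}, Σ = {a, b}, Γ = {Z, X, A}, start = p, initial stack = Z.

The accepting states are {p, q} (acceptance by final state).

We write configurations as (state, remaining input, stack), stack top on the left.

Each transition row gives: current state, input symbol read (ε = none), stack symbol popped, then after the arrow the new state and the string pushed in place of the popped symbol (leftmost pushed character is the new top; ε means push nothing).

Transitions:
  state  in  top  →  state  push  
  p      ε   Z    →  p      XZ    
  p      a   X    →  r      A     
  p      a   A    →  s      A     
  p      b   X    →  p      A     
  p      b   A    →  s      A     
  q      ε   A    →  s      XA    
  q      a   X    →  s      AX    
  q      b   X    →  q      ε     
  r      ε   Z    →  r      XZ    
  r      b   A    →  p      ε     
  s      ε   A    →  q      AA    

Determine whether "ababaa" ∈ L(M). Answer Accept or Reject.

Reject

(p, ababaa, Z) ⊢ (p, ababaa, XZ) ⊢ (r, babaa, AZ) ⊢ (p, abaa, Z) ⊢ (p, abaa, XZ) ⊢ (r, baa, AZ) ⊢ (p, aa, Z) ⊢ (p, aa, XZ) ⊢ (r, a, AZ)
No transition applies at (r, a, AZ); input not fully consumed.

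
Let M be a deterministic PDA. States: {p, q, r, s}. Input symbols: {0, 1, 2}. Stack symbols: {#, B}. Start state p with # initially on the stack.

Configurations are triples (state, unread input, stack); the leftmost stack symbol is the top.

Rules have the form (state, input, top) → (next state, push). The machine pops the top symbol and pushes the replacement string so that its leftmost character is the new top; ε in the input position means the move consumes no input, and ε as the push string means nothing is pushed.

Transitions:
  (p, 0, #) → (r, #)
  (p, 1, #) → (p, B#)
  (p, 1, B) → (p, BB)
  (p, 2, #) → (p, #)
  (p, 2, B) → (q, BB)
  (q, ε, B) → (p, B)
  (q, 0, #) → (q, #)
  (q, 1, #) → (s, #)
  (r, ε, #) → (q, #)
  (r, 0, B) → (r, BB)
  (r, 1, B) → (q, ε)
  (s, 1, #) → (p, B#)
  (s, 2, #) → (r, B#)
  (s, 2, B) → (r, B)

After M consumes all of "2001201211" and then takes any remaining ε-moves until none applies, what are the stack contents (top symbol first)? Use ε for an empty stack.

BBBB#

(p, 2001201211, #)
  read 2, top #: go to p, push # → (p, 001201211, #)
  read 0, top #: go to r, push # → (r, 01201211, #)
  ε-move, top #: go to q, push # → (q, 01201211, #)
  read 0, top #: go to q, push # → (q, 1201211, #)
  read 1, top #: go to s, push # → (s, 201211, #)
  read 2, top #: go to r, push B# → (r, 01211, B#)
  read 0, top B: go to r, push BB → (r, 1211, BB#)
  read 1, top B: go to q, push ε → (q, 211, B#)
  ε-move, top B: go to p, push B → (p, 211, B#)
  read 2, top B: go to q, push BB → (q, 11, BB#)
  ε-move, top B: go to p, push B → (p, 11, BB#)
  read 1, top B: go to p, push BB → (p, 1, BBB#)
  read 1, top B: go to p, push BB → (p, ε, BBBB#)
All input consumed in state p with stack BBBB#.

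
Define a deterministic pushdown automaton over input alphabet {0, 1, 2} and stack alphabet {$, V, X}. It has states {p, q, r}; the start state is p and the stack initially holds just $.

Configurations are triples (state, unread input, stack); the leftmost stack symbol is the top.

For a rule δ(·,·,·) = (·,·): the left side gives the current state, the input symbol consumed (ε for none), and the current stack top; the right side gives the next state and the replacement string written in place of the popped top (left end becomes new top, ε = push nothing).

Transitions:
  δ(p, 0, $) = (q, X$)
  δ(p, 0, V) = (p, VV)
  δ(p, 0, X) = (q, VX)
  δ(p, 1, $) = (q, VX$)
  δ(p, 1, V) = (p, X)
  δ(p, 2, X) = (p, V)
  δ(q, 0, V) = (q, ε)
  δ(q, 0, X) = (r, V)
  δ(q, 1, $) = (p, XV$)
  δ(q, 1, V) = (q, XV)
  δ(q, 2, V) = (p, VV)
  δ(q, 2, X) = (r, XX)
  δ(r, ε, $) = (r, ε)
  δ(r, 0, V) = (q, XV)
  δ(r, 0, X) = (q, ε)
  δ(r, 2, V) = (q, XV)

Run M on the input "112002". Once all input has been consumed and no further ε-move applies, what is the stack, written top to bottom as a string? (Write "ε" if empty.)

XVVX$

(p, 112002, $) ⊢ (q, 12002, VX$) ⊢ (q, 2002, XVX$) ⊢ (r, 002, XXVX$) ⊢ (q, 02, XVX$) ⊢ (r, 2, VVX$) ⊢ (q, ε, XVVX$)
All input consumed in state q with stack XVVX$.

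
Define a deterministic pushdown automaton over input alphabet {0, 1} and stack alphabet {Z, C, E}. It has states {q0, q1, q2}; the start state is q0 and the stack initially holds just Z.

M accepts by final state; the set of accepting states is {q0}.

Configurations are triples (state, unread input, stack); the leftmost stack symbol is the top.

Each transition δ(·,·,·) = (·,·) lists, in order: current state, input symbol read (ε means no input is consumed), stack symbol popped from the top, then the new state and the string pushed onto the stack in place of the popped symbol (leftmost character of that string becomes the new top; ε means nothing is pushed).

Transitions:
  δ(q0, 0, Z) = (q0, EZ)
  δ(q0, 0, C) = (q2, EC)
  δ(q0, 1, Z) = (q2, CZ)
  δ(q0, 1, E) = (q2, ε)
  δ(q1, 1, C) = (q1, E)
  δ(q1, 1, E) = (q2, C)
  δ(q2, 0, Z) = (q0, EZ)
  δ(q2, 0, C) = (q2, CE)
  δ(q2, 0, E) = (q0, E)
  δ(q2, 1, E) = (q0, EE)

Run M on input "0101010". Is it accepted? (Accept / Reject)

(q0, 0101010, Z) ⊢ (q0, 101010, EZ) ⊢ (q2, 01010, Z) ⊢ (q0, 1010, EZ) ⊢ (q2, 010, Z) ⊢ (q0, 10, EZ) ⊢ (q2, 0, Z) ⊢ (q0, ε, EZ)
All input consumed; state q0 ∈ F.

Accept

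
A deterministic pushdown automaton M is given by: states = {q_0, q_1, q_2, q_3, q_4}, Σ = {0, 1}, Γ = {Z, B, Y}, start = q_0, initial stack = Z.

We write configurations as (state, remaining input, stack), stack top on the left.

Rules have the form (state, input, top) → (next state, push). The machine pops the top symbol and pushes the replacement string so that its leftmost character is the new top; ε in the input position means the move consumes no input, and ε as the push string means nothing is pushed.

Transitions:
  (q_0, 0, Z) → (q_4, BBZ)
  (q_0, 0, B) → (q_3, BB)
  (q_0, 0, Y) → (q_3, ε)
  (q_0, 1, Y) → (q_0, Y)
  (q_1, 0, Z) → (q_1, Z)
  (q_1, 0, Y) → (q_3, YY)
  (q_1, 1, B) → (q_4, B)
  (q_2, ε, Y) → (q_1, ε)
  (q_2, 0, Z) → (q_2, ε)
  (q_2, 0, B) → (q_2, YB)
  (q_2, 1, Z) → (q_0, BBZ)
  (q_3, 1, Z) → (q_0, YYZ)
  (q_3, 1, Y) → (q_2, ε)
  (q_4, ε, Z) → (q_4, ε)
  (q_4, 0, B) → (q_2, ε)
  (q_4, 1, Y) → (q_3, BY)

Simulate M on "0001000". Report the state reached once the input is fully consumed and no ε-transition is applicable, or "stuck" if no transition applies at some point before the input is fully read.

(q_0, 0001000, Z)
  read 0, top Z: go to q_4, push BBZ → (q_4, 001000, BBZ)
  read 0, top B: go to q_2, push ε → (q_2, 01000, BZ)
  read 0, top B: go to q_2, push YB → (q_2, 1000, YBZ)
  ε-move, top Y: go to q_1, push ε → (q_1, 1000, BZ)
  read 1, top B: go to q_4, push B → (q_4, 000, BZ)
  read 0, top B: go to q_2, push ε → (q_2, 00, Z)
  read 0, top Z: go to q_2, push ε → (q_2, 0, ε)
No transition for (q_2, 0, top ε); M blocks with input 0 remaining.

stuck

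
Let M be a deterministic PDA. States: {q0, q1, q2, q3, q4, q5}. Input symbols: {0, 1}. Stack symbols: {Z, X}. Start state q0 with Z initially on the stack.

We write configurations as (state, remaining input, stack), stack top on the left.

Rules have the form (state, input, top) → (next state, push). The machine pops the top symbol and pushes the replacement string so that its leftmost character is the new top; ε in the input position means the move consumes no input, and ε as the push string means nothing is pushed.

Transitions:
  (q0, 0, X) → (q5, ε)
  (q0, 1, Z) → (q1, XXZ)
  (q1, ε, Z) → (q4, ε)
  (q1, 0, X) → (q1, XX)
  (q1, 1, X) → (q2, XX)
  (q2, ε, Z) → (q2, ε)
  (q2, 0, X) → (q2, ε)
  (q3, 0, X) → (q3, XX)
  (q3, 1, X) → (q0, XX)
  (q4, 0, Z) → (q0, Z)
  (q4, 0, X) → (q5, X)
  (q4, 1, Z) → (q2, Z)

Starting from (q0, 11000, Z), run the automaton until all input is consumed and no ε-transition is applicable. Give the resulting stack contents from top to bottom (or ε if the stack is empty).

ε

(q0, 11000, Z) ⊢ (q1, 1000, XXZ) ⊢ (q2, 000, XXXZ) ⊢ (q2, 00, XXZ) ⊢ (q2, 0, XZ) ⊢ (q2, ε, Z) ⊢ (q2, ε, ε)
All input consumed in state q2 with stack ε.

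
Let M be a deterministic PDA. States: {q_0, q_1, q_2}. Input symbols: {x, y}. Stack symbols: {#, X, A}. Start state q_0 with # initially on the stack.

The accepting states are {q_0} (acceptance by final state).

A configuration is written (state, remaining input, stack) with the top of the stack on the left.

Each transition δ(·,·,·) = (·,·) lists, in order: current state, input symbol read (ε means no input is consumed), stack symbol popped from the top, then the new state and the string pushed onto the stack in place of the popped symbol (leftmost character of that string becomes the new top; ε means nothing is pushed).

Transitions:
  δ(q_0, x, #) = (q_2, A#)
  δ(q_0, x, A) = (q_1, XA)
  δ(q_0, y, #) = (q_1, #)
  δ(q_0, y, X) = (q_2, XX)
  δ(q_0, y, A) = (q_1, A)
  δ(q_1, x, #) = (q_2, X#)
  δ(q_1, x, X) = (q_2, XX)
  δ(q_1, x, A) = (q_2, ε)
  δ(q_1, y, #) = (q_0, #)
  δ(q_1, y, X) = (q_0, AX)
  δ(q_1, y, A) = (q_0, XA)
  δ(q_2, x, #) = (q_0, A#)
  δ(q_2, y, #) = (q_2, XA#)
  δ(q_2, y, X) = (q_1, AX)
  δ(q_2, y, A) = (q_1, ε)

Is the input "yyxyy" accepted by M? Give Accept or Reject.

(q_0, yyxyy, #)
  read y, top #: go to q_1, push # → (q_1, yxyy, #)
  read y, top #: go to q_0, push # → (q_0, xyy, #)
  read x, top #: go to q_2, push A# → (q_2, yy, A#)
  read y, top A: go to q_1, push ε → (q_1, y, #)
  read y, top #: go to q_0, push # → (q_0, ε, #)
All input consumed; state q_0 ∈ F.

Accept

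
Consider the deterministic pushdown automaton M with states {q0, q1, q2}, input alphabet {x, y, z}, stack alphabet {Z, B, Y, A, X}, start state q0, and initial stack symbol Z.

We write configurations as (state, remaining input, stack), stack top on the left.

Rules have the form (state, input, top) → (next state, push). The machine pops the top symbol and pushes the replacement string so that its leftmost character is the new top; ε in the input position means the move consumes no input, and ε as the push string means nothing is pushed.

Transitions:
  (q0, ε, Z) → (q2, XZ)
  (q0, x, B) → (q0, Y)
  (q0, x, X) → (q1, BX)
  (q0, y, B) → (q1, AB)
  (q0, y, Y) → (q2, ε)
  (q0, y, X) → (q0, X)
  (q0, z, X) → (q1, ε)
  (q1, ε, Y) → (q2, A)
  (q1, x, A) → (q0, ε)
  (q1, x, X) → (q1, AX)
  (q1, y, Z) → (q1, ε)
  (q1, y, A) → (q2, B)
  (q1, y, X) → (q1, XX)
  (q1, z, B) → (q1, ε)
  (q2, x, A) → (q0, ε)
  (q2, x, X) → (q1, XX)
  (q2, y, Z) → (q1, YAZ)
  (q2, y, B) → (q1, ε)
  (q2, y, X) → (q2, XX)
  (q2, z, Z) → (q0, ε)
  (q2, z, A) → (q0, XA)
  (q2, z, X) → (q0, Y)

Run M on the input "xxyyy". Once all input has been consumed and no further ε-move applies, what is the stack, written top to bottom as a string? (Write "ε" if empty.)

(q0, xxyyy, Z)
  ε-move, top Z: go to q2, push XZ → (q2, xxyyy, XZ)
  read x, top X: go to q1, push XX → (q1, xyyy, XXZ)
  read x, top X: go to q1, push AX → (q1, yyy, AXXZ)
  read y, top A: go to q2, push B → (q2, yy, BXXZ)
  read y, top B: go to q1, push ε → (q1, y, XXZ)
  read y, top X: go to q1, push XX → (q1, ε, XXXZ)
All input consumed in state q1 with stack XXXZ.

XXXZ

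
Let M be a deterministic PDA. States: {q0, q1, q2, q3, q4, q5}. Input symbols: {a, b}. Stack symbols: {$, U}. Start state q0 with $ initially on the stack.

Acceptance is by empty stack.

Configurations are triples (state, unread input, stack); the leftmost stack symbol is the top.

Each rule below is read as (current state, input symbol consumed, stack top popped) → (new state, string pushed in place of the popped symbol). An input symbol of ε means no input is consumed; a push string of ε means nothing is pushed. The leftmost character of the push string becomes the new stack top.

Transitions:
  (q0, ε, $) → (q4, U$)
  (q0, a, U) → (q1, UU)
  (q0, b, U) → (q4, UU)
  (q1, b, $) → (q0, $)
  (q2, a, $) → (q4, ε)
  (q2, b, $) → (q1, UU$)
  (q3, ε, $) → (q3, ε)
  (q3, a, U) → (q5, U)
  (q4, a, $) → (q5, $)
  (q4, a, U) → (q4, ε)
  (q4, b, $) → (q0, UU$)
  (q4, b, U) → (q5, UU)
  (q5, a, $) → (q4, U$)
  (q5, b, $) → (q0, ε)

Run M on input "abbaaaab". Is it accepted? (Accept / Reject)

Accept

(q0, abbaaaab, $)
  ε-move, top $: go to q4, push U$ → (q4, abbaaaab, U$)
  read a, top U: go to q4, push ε → (q4, bbaaaab, $)
  read b, top $: go to q0, push UU$ → (q0, baaaab, UU$)
  read b, top U: go to q4, push UU → (q4, aaaab, UUU$)
  read a, top U: go to q4, push ε → (q4, aaab, UU$)
  read a, top U: go to q4, push ε → (q4, aab, U$)
  read a, top U: go to q4, push ε → (q4, ab, $)
  read a, top $: go to q5, push $ → (q5, b, $)
  read b, top $: go to q0, push ε → (q0, ε, ε)
All input consumed and the stack is empty.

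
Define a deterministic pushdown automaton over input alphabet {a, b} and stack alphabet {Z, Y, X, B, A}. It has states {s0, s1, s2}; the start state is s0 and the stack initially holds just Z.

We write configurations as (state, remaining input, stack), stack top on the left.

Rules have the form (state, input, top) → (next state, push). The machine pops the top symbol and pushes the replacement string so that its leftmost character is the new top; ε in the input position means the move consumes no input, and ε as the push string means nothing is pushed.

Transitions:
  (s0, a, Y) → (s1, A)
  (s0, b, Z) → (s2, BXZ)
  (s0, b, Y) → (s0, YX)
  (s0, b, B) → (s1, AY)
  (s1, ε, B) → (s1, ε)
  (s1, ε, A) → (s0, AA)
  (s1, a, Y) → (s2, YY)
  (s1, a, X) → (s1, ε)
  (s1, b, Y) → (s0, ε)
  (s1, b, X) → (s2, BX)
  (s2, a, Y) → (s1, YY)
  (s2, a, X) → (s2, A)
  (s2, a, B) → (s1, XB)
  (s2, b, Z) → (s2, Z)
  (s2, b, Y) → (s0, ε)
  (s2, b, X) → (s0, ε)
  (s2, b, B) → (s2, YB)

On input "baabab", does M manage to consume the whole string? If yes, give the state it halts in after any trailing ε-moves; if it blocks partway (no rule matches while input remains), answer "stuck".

(s0, baabab, Z)
  read b, top Z: go to s2, push BXZ → (s2, aabab, BXZ)
  read a, top B: go to s1, push XB → (s1, abab, XBXZ)
  read a, top X: go to s1, push ε → (s1, bab, BXZ)
  ε-move, top B: go to s1, push ε → (s1, bab, XZ)
  read b, top X: go to s2, push BX → (s2, ab, BXZ)
  read a, top B: go to s1, push XB → (s1, b, XBXZ)
  read b, top X: go to s2, push BX → (s2, ε, BXBXZ)
All input consumed; M is in state s2.

s2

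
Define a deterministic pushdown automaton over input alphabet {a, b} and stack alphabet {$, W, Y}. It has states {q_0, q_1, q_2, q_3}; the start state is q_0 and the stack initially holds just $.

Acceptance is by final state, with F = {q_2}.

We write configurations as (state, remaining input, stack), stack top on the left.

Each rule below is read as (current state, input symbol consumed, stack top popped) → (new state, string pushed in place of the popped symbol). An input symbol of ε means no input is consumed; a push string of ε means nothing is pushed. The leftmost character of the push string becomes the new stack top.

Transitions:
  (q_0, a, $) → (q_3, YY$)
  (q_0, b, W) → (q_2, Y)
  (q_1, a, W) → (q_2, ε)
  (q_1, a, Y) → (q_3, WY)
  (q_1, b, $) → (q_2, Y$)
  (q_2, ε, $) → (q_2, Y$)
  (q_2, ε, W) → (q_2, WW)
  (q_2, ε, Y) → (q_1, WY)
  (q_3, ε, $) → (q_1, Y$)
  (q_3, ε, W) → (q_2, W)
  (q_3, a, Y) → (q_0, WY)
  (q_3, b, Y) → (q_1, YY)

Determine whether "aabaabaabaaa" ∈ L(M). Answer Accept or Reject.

Reject

(q_0, aabaabaabaaa, $)
  read a, top $: go to q_3, push YY$ → (q_3, abaabaabaaa, YY$)
  read a, top Y: go to q_0, push WY → (q_0, baabaabaaa, WYY$)
  read b, top W: go to q_2, push Y → (q_2, aabaabaaa, YYY$)
  ε-move, top Y: go to q_1, push WY → (q_1, aabaabaaa, WYYY$)
  read a, top W: go to q_2, push ε → (q_2, abaabaaa, YYY$)
  ε-move, top Y: go to q_1, push WY → (q_1, abaabaaa, WYYY$)
  read a, top W: go to q_2, push ε → (q_2, baabaaa, YYY$)
  ε-move, top Y: go to q_1, push WY → (q_1, baabaaa, WYYY$)
No transition applies at (q_1, baabaaa, WYYY$); input not fully consumed.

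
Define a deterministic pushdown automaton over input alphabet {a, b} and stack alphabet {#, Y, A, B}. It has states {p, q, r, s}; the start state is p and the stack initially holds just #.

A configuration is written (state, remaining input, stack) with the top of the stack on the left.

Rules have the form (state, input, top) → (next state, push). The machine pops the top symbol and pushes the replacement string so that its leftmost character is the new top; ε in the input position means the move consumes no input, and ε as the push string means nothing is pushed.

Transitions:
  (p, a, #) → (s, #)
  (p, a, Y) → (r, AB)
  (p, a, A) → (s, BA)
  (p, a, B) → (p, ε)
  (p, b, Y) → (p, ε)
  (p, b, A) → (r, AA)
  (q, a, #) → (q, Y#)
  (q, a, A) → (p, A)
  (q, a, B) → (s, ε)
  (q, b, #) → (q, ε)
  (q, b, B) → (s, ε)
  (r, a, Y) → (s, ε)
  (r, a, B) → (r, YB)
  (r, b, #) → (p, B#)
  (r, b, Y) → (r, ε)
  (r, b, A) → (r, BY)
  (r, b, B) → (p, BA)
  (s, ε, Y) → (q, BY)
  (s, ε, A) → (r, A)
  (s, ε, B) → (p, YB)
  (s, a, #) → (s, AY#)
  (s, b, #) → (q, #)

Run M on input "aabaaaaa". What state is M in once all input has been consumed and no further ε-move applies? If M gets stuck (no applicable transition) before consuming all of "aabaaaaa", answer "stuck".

stuck

(p, aabaaaaa, #)
  read a, top #: go to s, push # → (s, abaaaaa, #)
  read a, top #: go to s, push AY# → (s, baaaaa, AY#)
  ε-move, top A: go to r, push A → (r, baaaaa, AY#)
  read b, top A: go to r, push BY → (r, aaaaa, BYY#)
  read a, top B: go to r, push YB → (r, aaaa, YBYY#)
  read a, top Y: go to s, push ε → (s, aaa, BYY#)
  ε-move, top B: go to p, push YB → (p, aaa, YBYY#)
  read a, top Y: go to r, push AB → (r, aa, ABBYY#)
No transition for (r, a, top A); M blocks with input aa remaining.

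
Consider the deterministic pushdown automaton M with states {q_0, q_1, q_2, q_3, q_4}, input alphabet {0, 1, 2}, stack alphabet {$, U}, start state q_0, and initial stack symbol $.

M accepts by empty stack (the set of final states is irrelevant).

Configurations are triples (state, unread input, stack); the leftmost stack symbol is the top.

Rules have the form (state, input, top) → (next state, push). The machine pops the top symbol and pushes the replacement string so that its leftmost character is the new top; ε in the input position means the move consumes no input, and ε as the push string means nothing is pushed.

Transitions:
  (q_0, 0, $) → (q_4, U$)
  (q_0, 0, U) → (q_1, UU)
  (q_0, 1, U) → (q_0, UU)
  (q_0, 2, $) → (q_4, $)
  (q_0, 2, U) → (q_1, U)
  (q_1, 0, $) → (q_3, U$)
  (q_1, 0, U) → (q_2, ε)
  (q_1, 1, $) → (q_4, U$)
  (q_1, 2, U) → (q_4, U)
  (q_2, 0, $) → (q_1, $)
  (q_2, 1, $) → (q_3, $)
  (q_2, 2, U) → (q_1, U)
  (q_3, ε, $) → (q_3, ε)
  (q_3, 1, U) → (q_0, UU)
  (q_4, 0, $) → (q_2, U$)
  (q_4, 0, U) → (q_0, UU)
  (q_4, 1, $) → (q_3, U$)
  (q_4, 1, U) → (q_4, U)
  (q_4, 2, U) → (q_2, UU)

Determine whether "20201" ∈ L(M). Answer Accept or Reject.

(q_0, 20201, $) ⊢ (q_4, 0201, $) ⊢ (q_2, 201, U$) ⊢ (q_1, 01, U$) ⊢ (q_2, 1, $) ⊢ (q_3, ε, $) ⊢ (q_3, ε, ε)
All input consumed and the stack is empty.

Accept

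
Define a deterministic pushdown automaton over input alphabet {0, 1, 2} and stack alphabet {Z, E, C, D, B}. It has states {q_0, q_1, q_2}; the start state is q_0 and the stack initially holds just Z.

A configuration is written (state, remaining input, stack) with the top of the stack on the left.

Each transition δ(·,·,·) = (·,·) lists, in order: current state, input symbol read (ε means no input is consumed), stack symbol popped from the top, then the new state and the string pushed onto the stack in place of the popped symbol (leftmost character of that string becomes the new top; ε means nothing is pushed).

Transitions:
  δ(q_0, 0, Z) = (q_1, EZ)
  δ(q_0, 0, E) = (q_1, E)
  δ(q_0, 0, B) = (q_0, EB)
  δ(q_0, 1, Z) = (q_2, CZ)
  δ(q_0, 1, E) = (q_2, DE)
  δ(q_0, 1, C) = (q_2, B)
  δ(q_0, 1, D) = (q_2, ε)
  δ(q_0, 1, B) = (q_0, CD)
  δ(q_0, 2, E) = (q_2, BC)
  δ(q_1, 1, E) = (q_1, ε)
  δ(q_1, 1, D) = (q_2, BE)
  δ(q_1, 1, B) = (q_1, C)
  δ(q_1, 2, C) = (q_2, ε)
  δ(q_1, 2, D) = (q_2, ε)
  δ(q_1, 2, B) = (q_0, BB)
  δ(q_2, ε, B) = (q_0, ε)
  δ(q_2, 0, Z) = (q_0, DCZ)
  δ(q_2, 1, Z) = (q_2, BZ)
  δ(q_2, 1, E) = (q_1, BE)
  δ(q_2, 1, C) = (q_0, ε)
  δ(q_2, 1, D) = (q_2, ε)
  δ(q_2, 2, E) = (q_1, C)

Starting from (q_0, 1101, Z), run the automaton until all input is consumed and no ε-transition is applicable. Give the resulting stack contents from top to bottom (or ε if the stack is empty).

(q_0, 1101, Z)
  read 1, top Z: go to q_2, push CZ → (q_2, 101, CZ)
  read 1, top C: go to q_0, push ε → (q_0, 01, Z)
  read 0, top Z: go to q_1, push EZ → (q_1, 1, EZ)
  read 1, top E: go to q_1, push ε → (q_1, ε, Z)
All input consumed in state q_1 with stack Z.

Z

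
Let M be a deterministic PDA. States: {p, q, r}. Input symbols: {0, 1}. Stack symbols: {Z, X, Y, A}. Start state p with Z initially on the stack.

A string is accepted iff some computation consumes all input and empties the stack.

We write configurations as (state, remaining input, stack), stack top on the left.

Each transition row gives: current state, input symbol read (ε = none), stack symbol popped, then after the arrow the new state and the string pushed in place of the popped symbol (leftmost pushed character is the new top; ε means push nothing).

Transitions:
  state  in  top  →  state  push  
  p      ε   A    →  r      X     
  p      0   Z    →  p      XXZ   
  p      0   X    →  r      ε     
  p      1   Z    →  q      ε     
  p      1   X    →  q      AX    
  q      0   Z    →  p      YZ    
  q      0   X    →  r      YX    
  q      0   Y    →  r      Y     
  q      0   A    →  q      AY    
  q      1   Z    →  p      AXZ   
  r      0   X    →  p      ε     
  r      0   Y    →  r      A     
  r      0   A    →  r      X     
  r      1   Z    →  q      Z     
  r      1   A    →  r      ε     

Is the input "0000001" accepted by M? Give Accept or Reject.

Accept

(p, 0000001, Z) ⊢ (p, 000001, XXZ) ⊢ (r, 00001, XZ) ⊢ (p, 0001, Z) ⊢ (p, 001, XXZ) ⊢ (r, 01, XZ) ⊢ (p, 1, Z) ⊢ (q, ε, ε)
All input consumed and the stack is empty.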